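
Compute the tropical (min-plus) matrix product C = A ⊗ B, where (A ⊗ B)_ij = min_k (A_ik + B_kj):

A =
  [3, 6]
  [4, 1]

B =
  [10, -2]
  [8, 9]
A ⊗ B =
  [13, 1]
  [9, 2]

Apply the min-plus product entry-by-entry:
  C[0][0] = min over k of (A[0][0] + B[0][0] = 3 + 10 = 13, A[0][1] + B[1][0] = 6 + 8 = 14) = 13 (attained at k = 0)
  C[0][1] = min over k of (A[0][0] + B[0][1] = 3 + -2 = 1, A[0][1] + B[1][1] = 6 + 9 = 15) = 1 (attained at k = 0)
  C[1][0] = min over k of (A[1][0] + B[0][0] = 4 + 10 = 14, A[1][1] + B[1][0] = 1 + 8 = 9) = 9 (attained at k = 1)
  C[1][1] = min over k of (A[1][0] + B[0][1] = 4 + -2 = 2, A[1][1] + B[1][1] = 1 + 9 = 10) = 2 (attained at k = 0)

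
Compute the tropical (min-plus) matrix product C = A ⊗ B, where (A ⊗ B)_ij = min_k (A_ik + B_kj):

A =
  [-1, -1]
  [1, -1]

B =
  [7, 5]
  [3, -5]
A ⊗ B =
  [2, -6]
  [2, -6]

Apply the min-plus product entry-by-entry:
  C[0][0] = min over k of (A[0][0] + B[0][0] = -1 + 7 = 6, A[0][1] + B[1][0] = -1 + 3 = 2) = 2 (attained at k = 1)
  C[0][1] = min over k of (A[0][0] + B[0][1] = -1 + 5 = 4, A[0][1] + B[1][1] = -1 + -5 = -6) = -6 (attained at k = 1)
  C[1][0] = min over k of (A[1][0] + B[0][0] = 1 + 7 = 8, A[1][1] + B[1][0] = -1 + 3 = 2) = 2 (attained at k = 1)
  C[1][1] = min over k of (A[1][0] + B[0][1] = 1 + 5 = 6, A[1][1] + B[1][1] = -1 + -5 = -6) = -6 (attained at k = 1)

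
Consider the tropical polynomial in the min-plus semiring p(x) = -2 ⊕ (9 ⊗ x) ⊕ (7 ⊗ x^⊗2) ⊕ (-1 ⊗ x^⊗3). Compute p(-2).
p(-2) = -7

A tropical monomial a ⊗ x^⊗i evaluates to a + i · x. Evaluating each term at x = -2:
  Term 0 contributes -2 + 0 · -2 = -2
  Term 1 contributes 9 + 1 · -2 = 7
  Term 2 contributes 7 + 2 · -2 = 3
  Term 3 contributes -1 + 3 · -2 = -7
p(-2) = ⊕ of these = min[-2, 7, 3, -7] = -7.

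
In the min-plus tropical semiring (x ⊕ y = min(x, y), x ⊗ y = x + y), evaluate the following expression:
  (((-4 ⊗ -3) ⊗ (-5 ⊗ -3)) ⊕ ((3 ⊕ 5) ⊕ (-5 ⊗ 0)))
(((-4 ⊗ -3) ⊗ (-5 ⊗ -3)) ⊕ ((3 ⊕ 5) ⊕ (-5 ⊗ 0))) = -15

Expand innermost to outermost. Recall ⊕ takes the minimum of its arguments and ⊗ takes their sum. Working out the expression (((-4 ⊗ -3) ⊗ (-5 ⊗ -3)) ⊕ ((3 ⊕ 5) ⊕ (-5 ⊗ 0))) gives -15.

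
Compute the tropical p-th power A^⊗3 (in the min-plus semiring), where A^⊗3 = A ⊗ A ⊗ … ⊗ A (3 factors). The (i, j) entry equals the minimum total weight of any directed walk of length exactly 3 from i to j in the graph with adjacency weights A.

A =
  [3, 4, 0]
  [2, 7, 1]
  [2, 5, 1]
A^⊗3 =
  [3, 6, 2]
  [4, 7, 3]
  [4, 7, 3]

Each entry (A^⊗3)_ij equals the minimum over all length-3 walks i = v_0 → v_1 → … → v_3 = j of Σ_t A[v_t][v_{t+1}]. For example, for (i, j) = (0, 2) we minimise over 9 possible intermediate vertex sequences; the minimum is 2, attained along the walk 0 → 2 → 0 → 2.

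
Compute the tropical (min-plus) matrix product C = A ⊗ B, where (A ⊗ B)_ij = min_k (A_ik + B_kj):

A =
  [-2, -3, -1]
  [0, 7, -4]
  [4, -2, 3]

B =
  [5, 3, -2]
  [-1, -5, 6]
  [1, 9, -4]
A ⊗ B =
  [-4, -8, -5]
  [-3, 2, -8]
  [-3, -7, -1]

Apply the min-plus product entry-by-entry:
  C[0][0] = min over k of (A[0][0] + B[0][0] = -2 + 5 = 3, A[0][1] + B[1][0] = -3 + -1 = -4, A[0][2] + B[2][0] = -1 + 1 = 0) = -4 (attained at k = 1)
  C[0][1] = min over k of (A[0][0] + B[0][1] = -2 + 3 = 1, A[0][1] + B[1][1] = -3 + -5 = -8, A[0][2] + B[2][1] = -1 + 9 = 8) = -8 (attained at k = 1)
  C[0][2] = min over k of (A[0][0] + B[0][2] = -2 + -2 = -4, A[0][1] + B[1][2] = -3 + 6 = 3, A[0][2] + B[2][2] = -1 + -4 = -5) = -5 (attained at k = 2)
  C[1][0] = min over k of (A[1][0] + B[0][0] = 0 + 5 = 5, A[1][1] + B[1][0] = 7 + -1 = 6, A[1][2] + B[2][0] = -4 + 1 = -3) = -3 (attained at k = 2)
  C[1][1] = min over k of (A[1][0] + B[0][1] = 0 + 3 = 3, A[1][1] + B[1][1] = 7 + -5 = 2, A[1][2] + B[2][1] = -4 + 9 = 5) = 2 (attained at k = 1)
  C[1][2] = min over k of (A[1][0] + B[0][2] = 0 + -2 = -2, A[1][1] + B[1][2] = 7 + 6 = 13, A[1][2] + B[2][2] = -4 + -4 = -8) = -8 (attained at k = 2)
  C[2][0] = min over k of (A[2][0] + B[0][0] = 4 + 5 = 9, A[2][1] + B[1][0] = -2 + -1 = -3, A[2][2] + B[2][0] = 3 + 1 = 4) = -3 (attained at k = 1)
  C[2][1] = min over k of (A[2][0] + B[0][1] = 4 + 3 = 7, A[2][1] + B[1][1] = -2 + -5 = -7, A[2][2] + B[2][1] = 3 + 9 = 12) = -7 (attained at k = 1)
  C[2][2] = min over k of (A[2][0] + B[0][2] = 4 + -2 = 2, A[2][1] + B[1][2] = -2 + 6 = 4, A[2][2] + B[2][2] = 3 + -4 = -1) = -1 (attained at k = 2)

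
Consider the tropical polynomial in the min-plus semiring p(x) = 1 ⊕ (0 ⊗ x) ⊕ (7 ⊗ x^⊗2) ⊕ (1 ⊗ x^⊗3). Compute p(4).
p(4) = 1

A tropical monomial a ⊗ x^⊗i evaluates to a + i · x. Evaluating each term at x = 4:
  Term 0 contributes 1 + 0 · 4 = 1
  Term 1 contributes 0 + 1 · 4 = 4
  Term 2 contributes 7 + 2 · 4 = 15
  Term 3 contributes 1 + 3 · 4 = 13
p(4) = ⊕ of these = min[1, 4, 15, 13] = 1.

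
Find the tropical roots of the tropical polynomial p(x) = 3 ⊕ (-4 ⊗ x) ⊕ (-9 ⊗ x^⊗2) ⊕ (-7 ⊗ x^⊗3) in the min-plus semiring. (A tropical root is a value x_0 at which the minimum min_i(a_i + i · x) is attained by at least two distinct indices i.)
Roots: {-2, 5, 7}

Each tropical root is a break point of the lower envelope of the lines y = a_i + i · x (there are 4 lines, with slopes 0, 1, ..., 3). Only the lines that attain the minimum somewhere contribute to roots; other lines are dominated. Here the surviving (envelope) indices are i = 3, i = 2, i = 1, i = 0.
Intersections between consecutive envelope lines give the roots: for adjacent envelope indices i < j the intersection is x = (a_i − a_j) / (j − i). Reading off the sorted break points: {-2, 5, 7}.
Verification: at each break x_0, at least two indices attain the minimum of min_i(a_i + i · x_0).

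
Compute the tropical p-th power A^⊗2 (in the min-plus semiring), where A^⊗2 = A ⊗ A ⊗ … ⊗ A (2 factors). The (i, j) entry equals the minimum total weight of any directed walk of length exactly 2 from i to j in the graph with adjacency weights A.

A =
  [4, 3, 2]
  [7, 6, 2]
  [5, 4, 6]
A^⊗2 =
  [7, 6, 5]
  [7, 6, 8]
  [9, 8, 6]

Each entry (A^⊗2)_ij equals the minimum over all length-2 walks i = v_0 → v_1 → … → v_2 = j of Σ_t A[v_t][v_{t+1}]. For example, for (i, j) = (0, 2) we minimise over 3 possible intermediate vertex sequences; the minimum is 5, attained along the walk 0 → 1 → 2.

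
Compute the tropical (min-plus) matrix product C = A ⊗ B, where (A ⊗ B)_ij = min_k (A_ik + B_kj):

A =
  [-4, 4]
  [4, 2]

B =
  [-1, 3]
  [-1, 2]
A ⊗ B =
  [-5, -1]
  [1, 4]

Apply the min-plus product entry-by-entry:
  C[0][0] = min over k of (A[0][0] + B[0][0] = -4 + -1 = -5, A[0][1] + B[1][0] = 4 + -1 = 3) = -5 (attained at k = 0)
  C[0][1] = min over k of (A[0][0] + B[0][1] = -4 + 3 = -1, A[0][1] + B[1][1] = 4 + 2 = 6) = -1 (attained at k = 0)
  C[1][0] = min over k of (A[1][0] + B[0][0] = 4 + -1 = 3, A[1][1] + B[1][0] = 2 + -1 = 1) = 1 (attained at k = 1)
  C[1][1] = min over k of (A[1][0] + B[0][1] = 4 + 3 = 7, A[1][1] + B[1][1] = 2 + 2 = 4) = 4 (attained at k = 1)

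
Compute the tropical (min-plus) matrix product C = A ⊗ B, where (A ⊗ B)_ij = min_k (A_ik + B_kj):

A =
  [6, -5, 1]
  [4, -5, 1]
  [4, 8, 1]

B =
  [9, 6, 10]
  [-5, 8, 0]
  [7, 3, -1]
A ⊗ B =
  [-10, 3, -5]
  [-10, 3, -5]
  [3, 4, 0]

Apply the min-plus product entry-by-entry:
  C[0][0] = min over k of (A[0][0] + B[0][0] = 6 + 9 = 15, A[0][1] + B[1][0] = -5 + -5 = -10, A[0][2] + B[2][0] = 1 + 7 = 8) = -10 (attained at k = 1)
  C[0][1] = min over k of (A[0][0] + B[0][1] = 6 + 6 = 12, A[0][1] + B[1][1] = -5 + 8 = 3, A[0][2] + B[2][1] = 1 + 3 = 4) = 3 (attained at k = 1)
  C[0][2] = min over k of (A[0][0] + B[0][2] = 6 + 10 = 16, A[0][1] + B[1][2] = -5 + 0 = -5, A[0][2] + B[2][2] = 1 + -1 = 0) = -5 (attained at k = 1)
  C[1][0] = min over k of (A[1][0] + B[0][0] = 4 + 9 = 13, A[1][1] + B[1][0] = -5 + -5 = -10, A[1][2] + B[2][0] = 1 + 7 = 8) = -10 (attained at k = 1)
  C[1][1] = min over k of (A[1][0] + B[0][1] = 4 + 6 = 10, A[1][1] + B[1][1] = -5 + 8 = 3, A[1][2] + B[2][1] = 1 + 3 = 4) = 3 (attained at k = 1)
  C[1][2] = min over k of (A[1][0] + B[0][2] = 4 + 10 = 14, A[1][1] + B[1][2] = -5 + 0 = -5, A[1][2] + B[2][2] = 1 + -1 = 0) = -5 (attained at k = 1)
  C[2][0] = min over k of (A[2][0] + B[0][0] = 4 + 9 = 13, A[2][1] + B[1][0] = 8 + -5 = 3, A[2][2] + B[2][0] = 1 + 7 = 8) = 3 (attained at k = 1)
  C[2][1] = min over k of (A[2][0] + B[0][1] = 4 + 6 = 10, A[2][1] + B[1][1] = 8 + 8 = 16, A[2][2] + B[2][1] = 1 + 3 = 4) = 4 (attained at k = 2)
  C[2][2] = min over k of (A[2][0] + B[0][2] = 4 + 10 = 14, A[2][1] + B[1][2] = 8 + 0 = 8, A[2][2] + B[2][2] = 1 + -1 = 0) = 0 (attained at k = 2)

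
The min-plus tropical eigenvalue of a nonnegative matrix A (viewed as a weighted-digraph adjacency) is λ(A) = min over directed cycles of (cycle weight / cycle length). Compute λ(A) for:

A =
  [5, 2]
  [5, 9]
λ(A) = 7/2

Enumerate directed cycles and compute their means (weight / length). Sample:
  cycle 0 → 0: weight = 5, length = 1, mean = 5/1 ≈ 5.000
  cycle 1 → 1: weight = 9, length = 1, mean = 9/1 ≈ 9.000
  cycle 0 → 1 → 0: weight = 7, length = 2, mean = 7/2 ≈ 3.500
  cycle 1 → 0 → 1: weight = 7, length = 2, mean = 7/2 ≈ 3.500
Minimum mean = 3.500, attained e.g. along the cycle 0 → 1 → 0 with weight 7 and length 2. So λ(A) = 7/2 = 7/2.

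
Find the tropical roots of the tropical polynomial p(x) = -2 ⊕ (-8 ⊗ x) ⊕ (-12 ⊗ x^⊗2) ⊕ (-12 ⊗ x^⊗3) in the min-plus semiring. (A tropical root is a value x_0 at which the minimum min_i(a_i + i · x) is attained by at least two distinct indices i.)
Roots: {0, 4, 6}

Each tropical root is a break point of the lower envelope of the lines y = a_i + i · x (there are 4 lines, with slopes 0, 1, ..., 3). Only the lines that attain the minimum somewhere contribute to roots; other lines are dominated. Here the surviving (envelope) indices are i = 3, i = 2, i = 1, i = 0.
Intersections between consecutive envelope lines give the roots: for adjacent envelope indices i < j the intersection is x = (a_i − a_j) / (j − i). Reading off the sorted break points: {0, 4, 6}.
Verification: at each break x_0, at least two indices attain the minimum of min_i(a_i + i · x_0).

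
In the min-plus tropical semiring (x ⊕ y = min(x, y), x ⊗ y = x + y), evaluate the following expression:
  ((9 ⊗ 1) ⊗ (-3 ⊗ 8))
((9 ⊗ 1) ⊗ (-3 ⊗ 8)) = 15

Expand innermost to outermost. Recall ⊕ takes the minimum of its arguments and ⊗ takes their sum. Working out the expression ((9 ⊗ 1) ⊗ (-3 ⊗ 8)) gives 15.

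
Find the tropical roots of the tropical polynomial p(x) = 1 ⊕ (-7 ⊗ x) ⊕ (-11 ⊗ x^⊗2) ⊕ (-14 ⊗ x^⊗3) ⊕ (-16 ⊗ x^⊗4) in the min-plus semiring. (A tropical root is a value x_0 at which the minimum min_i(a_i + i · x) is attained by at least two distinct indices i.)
Roots: {2, 3, 4, 8}

Each tropical root is a break point of the lower envelope of the lines y = a_i + i · x (there are 5 lines, with slopes 0, 1, ..., 4). Only the lines that attain the minimum somewhere contribute to roots; other lines are dominated. Here the surviving (envelope) indices are i = 4, i = 3, i = 2, i = 1, i = 0.
Intersections between consecutive envelope lines give the roots: for adjacent envelope indices i < j the intersection is x = (a_i − a_j) / (j − i). Reading off the sorted break points: {2, 3, 4, 8}.
Verification: at each break x_0, at least two indices attain the minimum of min_i(a_i + i · x_0).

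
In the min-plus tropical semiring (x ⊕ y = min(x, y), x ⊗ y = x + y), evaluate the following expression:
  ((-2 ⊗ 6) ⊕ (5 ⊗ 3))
((-2 ⊗ 6) ⊕ (5 ⊗ 3)) = 4

Expand innermost to outermost. Recall ⊕ takes the minimum of its arguments and ⊗ takes their sum. Working out the expression ((-2 ⊗ 6) ⊕ (5 ⊗ 3)) gives 4.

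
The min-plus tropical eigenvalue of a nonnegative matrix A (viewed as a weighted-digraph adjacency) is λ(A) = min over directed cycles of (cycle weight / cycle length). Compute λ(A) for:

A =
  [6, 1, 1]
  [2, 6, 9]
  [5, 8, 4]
λ(A) = 3/2

Enumerate directed cycles and compute their means (weight / length). Sample:
  cycle 0 → 0: weight = 6, length = 1, mean = 6/1 ≈ 6.000
  cycle 1 → 1: weight = 6, length = 1, mean = 6/1 ≈ 6.000
  cycle 2 → 2: weight = 4, length = 1, mean = 4/1 ≈ 4.000
  cycle 0 → 1 → 0: weight = 3, length = 2, mean = 3/2 ≈ 1.500
  cycle 0 → 2 → 0: weight = 6, length = 2, mean = 6/2 ≈ 3.000
  cycle 1 → 0 → 1: weight = 3, length = 2, mean = 3/2 ≈ 1.500
Minimum mean = 1.500, attained e.g. along the cycle 0 → 1 → 0 with weight 3 and length 2. So λ(A) = 3/2 = 3/2.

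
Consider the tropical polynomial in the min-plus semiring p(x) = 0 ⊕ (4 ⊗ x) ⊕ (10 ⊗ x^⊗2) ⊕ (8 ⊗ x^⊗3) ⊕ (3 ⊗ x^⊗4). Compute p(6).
p(6) = 0

A tropical monomial a ⊗ x^⊗i evaluates to a + i · x. Evaluating each term at x = 6:
  Term 0 contributes 0 + 0 · 6 = 0
  Term 1 contributes 4 + 1 · 6 = 10
  Term 2 contributes 10 + 2 · 6 = 22
  Term 3 contributes 8 + 3 · 6 = 26
  Term 4 contributes 3 + 4 · 6 = 27
p(6) = ⊕ of these = min[0, 10, 22, 26, 27] = 0.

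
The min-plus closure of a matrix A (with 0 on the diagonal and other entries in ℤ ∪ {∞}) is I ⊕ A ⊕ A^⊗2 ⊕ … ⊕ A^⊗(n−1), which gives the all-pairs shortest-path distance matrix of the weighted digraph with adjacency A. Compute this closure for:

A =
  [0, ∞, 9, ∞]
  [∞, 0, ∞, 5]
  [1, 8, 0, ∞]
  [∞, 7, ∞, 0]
Closure =
  [0, 17, 9, 22]
  [∞, 0, ∞, 5]
  [1, 8, 0, 13]
  [∞, 7, ∞, 0]

This is the Floyd-Warshall all-pairs shortest-path computation. For each intermediate vertex k = 0, 1, …, 3, update dist[i][j] ← min(dist[i][j], dist[i][k] + dist[k][j]). The final matrix gives, for each (i, j), the minimum total weight of any directed path from i to j (possibly empty when i = j).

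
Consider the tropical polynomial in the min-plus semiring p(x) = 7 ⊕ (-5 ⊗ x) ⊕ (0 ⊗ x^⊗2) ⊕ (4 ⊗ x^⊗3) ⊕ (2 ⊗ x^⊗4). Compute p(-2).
p(-2) = -7

A tropical monomial a ⊗ x^⊗i evaluates to a + i · x. Evaluating each term at x = -2:
  Term 0 contributes 7 + 0 · -2 = 7
  Term 1 contributes -5 + 1 · -2 = -7
  Term 2 contributes 0 + 2 · -2 = -4
  Term 3 contributes 4 + 3 · -2 = -2
  Term 4 contributes 2 + 4 · -2 = -6
p(-2) = ⊕ of these = min[7, -7, -4, -2, -6] = -7.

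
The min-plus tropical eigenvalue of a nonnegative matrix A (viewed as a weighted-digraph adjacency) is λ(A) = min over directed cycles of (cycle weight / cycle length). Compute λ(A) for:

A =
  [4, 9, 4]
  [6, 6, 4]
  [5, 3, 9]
λ(A) = 7/2

Enumerate directed cycles and compute their means (weight / length). Sample:
  cycle 0 → 0: weight = 4, length = 1, mean = 4/1 ≈ 4.000
  cycle 1 → 1: weight = 6, length = 1, mean = 6/1 ≈ 6.000
  cycle 2 → 2: weight = 9, length = 1, mean = 9/1 ≈ 9.000
  cycle 0 → 1 → 0: weight = 15, length = 2, mean = 15/2 ≈ 7.500
  cycle 0 → 2 → 0: weight = 9, length = 2, mean = 9/2 ≈ 4.500
  cycle 1 → 0 → 1: weight = 15, length = 2, mean = 15/2 ≈ 7.500
Minimum mean = 3.500, attained e.g. along the cycle 1 → 2 → 1 with weight 7 and length 2. So λ(A) = 7/2 = 7/2.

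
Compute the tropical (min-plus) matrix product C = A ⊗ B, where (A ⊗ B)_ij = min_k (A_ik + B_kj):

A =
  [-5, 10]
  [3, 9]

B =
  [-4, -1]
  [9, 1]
A ⊗ B =
  [-9, -6]
  [-1, 2]

Apply the min-plus product entry-by-entry:
  C[0][0] = min over k of (A[0][0] + B[0][0] = -5 + -4 = -9, A[0][1] + B[1][0] = 10 + 9 = 19) = -9 (attained at k = 0)
  C[0][1] = min over k of (A[0][0] + B[0][1] = -5 + -1 = -6, A[0][1] + B[1][1] = 10 + 1 = 11) = -6 (attained at k = 0)
  C[1][0] = min over k of (A[1][0] + B[0][0] = 3 + -4 = -1, A[1][1] + B[1][0] = 9 + 9 = 18) = -1 (attained at k = 0)
  C[1][1] = min over k of (A[1][0] + B[0][1] = 3 + -1 = 2, A[1][1] + B[1][1] = 9 + 1 = 10) = 2 (attained at k = 0)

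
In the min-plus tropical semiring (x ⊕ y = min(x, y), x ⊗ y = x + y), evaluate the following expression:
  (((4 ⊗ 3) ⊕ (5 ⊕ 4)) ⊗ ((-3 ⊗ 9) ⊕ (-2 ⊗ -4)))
(((4 ⊗ 3) ⊕ (5 ⊕ 4)) ⊗ ((-3 ⊗ 9) ⊕ (-2 ⊗ -4))) = -2

Expand innermost to outermost. Recall ⊕ takes the minimum of its arguments and ⊗ takes their sum. Working out the expression (((4 ⊗ 3) ⊕ (5 ⊕ 4)) ⊗ ((-3 ⊗ 9) ⊕ (-2 ⊗ -4))) gives -2.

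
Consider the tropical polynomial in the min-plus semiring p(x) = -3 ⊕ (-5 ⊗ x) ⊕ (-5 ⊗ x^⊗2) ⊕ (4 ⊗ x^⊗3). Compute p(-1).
p(-1) = -7

A tropical monomial a ⊗ x^⊗i evaluates to a + i · x. Evaluating each term at x = -1:
  Term 0 contributes -3 + 0 · -1 = -3
  Term 1 contributes -5 + 1 · -1 = -6
  Term 2 contributes -5 + 2 · -1 = -7
  Term 3 contributes 4 + 3 · -1 = 1
p(-1) = ⊕ of these = min[-3, -6, -7, 1] = -7.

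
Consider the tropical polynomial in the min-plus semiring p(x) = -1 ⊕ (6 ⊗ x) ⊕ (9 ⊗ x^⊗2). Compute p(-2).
p(-2) = -1

A tropical monomial a ⊗ x^⊗i evaluates to a + i · x. Evaluating each term at x = -2:
  Term 0 contributes -1 + 0 · -2 = -1
  Term 1 contributes 6 + 1 · -2 = 4
  Term 2 contributes 9 + 2 · -2 = 5
p(-2) = ⊕ of these = min[-1, 4, 5] = -1.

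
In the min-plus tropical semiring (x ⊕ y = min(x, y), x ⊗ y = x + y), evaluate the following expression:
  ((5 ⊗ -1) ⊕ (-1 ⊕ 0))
((5 ⊗ -1) ⊕ (-1 ⊕ 0)) = -1

Expand innermost to outermost. Recall ⊕ takes the minimum of its arguments and ⊗ takes their sum. Working out the expression ((5 ⊗ -1) ⊕ (-1 ⊕ 0)) gives -1.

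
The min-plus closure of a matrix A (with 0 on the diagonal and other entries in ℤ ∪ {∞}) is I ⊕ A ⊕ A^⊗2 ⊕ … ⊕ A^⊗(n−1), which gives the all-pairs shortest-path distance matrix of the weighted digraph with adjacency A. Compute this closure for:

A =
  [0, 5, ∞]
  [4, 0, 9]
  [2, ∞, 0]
Closure =
  [0, 5, 14]
  [4, 0, 9]
  [2, 7, 0]

This is the Floyd-Warshall all-pairs shortest-path computation. For each intermediate vertex k = 0, 1, …, 2, update dist[i][j] ← min(dist[i][j], dist[i][k] + dist[k][j]). The final matrix gives, for each (i, j), the minimum total weight of any directed path from i to j (possibly empty when i = j).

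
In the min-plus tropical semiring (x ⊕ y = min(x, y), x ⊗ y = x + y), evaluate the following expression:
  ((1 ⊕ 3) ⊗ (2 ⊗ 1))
((1 ⊕ 3) ⊗ (2 ⊗ 1)) = 4

Expand innermost to outermost. Recall ⊕ takes the minimum of its arguments and ⊗ takes their sum. Working out the expression ((1 ⊕ 3) ⊗ (2 ⊗ 1)) gives 4.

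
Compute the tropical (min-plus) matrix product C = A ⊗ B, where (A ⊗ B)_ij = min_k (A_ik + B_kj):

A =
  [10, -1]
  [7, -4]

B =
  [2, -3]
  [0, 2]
A ⊗ B =
  [-1, 1]
  [-4, -2]

Apply the min-plus product entry-by-entry:
  C[0][0] = min over k of (A[0][0] + B[0][0] = 10 + 2 = 12, A[0][1] + B[1][0] = -1 + 0 = -1) = -1 (attained at k = 1)
  C[0][1] = min over k of (A[0][0] + B[0][1] = 10 + -3 = 7, A[0][1] + B[1][1] = -1 + 2 = 1) = 1 (attained at k = 1)
  C[1][0] = min over k of (A[1][0] + B[0][0] = 7 + 2 = 9, A[1][1] + B[1][0] = -4 + 0 = -4) = -4 (attained at k = 1)
  C[1][1] = min over k of (A[1][0] + B[0][1] = 7 + -3 = 4, A[1][1] + B[1][1] = -4 + 2 = -2) = -2 (attained at k = 1)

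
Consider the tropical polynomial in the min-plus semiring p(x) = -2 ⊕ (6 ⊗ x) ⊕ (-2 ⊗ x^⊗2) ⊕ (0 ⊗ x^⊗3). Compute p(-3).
p(-3) = -9

A tropical monomial a ⊗ x^⊗i evaluates to a + i · x. Evaluating each term at x = -3:
  Term 0 contributes -2 + 0 · -3 = -2
  Term 1 contributes 6 + 1 · -3 = 3
  Term 2 contributes -2 + 2 · -3 = -8
  Term 3 contributes 0 + 3 · -3 = -9
p(-3) = ⊕ of these = min[-2, 3, -8, -9] = -9.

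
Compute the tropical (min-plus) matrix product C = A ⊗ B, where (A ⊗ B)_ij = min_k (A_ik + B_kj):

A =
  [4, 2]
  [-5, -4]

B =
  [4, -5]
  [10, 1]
A ⊗ B =
  [8, -1]
  [-1, -10]

Apply the min-plus product entry-by-entry:
  C[0][0] = min over k of (A[0][0] + B[0][0] = 4 + 4 = 8, A[0][1] + B[1][0] = 2 + 10 = 12) = 8 (attained at k = 0)
  C[0][1] = min over k of (A[0][0] + B[0][1] = 4 + -5 = -1, A[0][1] + B[1][1] = 2 + 1 = 3) = -1 (attained at k = 0)
  C[1][0] = min over k of (A[1][0] + B[0][0] = -5 + 4 = -1, A[1][1] + B[1][0] = -4 + 10 = 6) = -1 (attained at k = 0)
  C[1][1] = min over k of (A[1][0] + B[0][1] = -5 + -5 = -10, A[1][1] + B[1][1] = -4 + 1 = -3) = -10 (attained at k = 0)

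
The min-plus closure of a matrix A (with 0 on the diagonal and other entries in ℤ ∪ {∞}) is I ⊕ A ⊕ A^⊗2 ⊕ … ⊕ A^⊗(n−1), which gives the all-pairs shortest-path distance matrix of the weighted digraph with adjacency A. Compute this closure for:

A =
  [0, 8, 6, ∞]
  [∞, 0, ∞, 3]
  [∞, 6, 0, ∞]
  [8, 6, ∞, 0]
Closure =
  [0, 8, 6, 11]
  [11, 0, 17, 3]
  [17, 6, 0, 9]
  [8, 6, 14, 0]

This is the Floyd-Warshall all-pairs shortest-path computation. For each intermediate vertex k = 0, 1, …, 3, update dist[i][j] ← min(dist[i][j], dist[i][k] + dist[k][j]). The final matrix gives, for each (i, j), the minimum total weight of any directed path from i to j (possibly empty when i = j).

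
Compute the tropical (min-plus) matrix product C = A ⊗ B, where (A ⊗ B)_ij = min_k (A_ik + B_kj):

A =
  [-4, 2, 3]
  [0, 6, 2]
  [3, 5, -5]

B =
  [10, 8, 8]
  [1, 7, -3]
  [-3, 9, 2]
A ⊗ B =
  [0, 4, -1]
  [-1, 8, 3]
  [-8, 4, -3]

Apply the min-plus product entry-by-entry:
  C[0][0] = min over k of (A[0][0] + B[0][0] = -4 + 10 = 6, A[0][1] + B[1][0] = 2 + 1 = 3, A[0][2] + B[2][0] = 3 + -3 = 0) = 0 (attained at k = 2)
  C[0][1] = min over k of (A[0][0] + B[0][1] = -4 + 8 = 4, A[0][1] + B[1][1] = 2 + 7 = 9, A[0][2] + B[2][1] = 3 + 9 = 12) = 4 (attained at k = 0)
  C[0][2] = min over k of (A[0][0] + B[0][2] = -4 + 8 = 4, A[0][1] + B[1][2] = 2 + -3 = -1, A[0][2] + B[2][2] = 3 + 2 = 5) = -1 (attained at k = 1)
  C[1][0] = min over k of (A[1][0] + B[0][0] = 0 + 10 = 10, A[1][1] + B[1][0] = 6 + 1 = 7, A[1][2] + B[2][0] = 2 + -3 = -1) = -1 (attained at k = 2)
  C[1][1] = min over k of (A[1][0] + B[0][1] = 0 + 8 = 8, A[1][1] + B[1][1] = 6 + 7 = 13, A[1][2] + B[2][1] = 2 + 9 = 11) = 8 (attained at k = 0)
  C[1][2] = min over k of (A[1][0] + B[0][2] = 0 + 8 = 8, A[1][1] + B[1][2] = 6 + -3 = 3, A[1][2] + B[2][2] = 2 + 2 = 4) = 3 (attained at k = 1)
  C[2][0] = min over k of (A[2][0] + B[0][0] = 3 + 10 = 13, A[2][1] + B[1][0] = 5 + 1 = 6, A[2][2] + B[2][0] = -5 + -3 = -8) = -8 (attained at k = 2)
  C[2][1] = min over k of (A[2][0] + B[0][1] = 3 + 8 = 11, A[2][1] + B[1][1] = 5 + 7 = 12, A[2][2] + B[2][1] = -5 + 9 = 4) = 4 (attained at k = 2)
  C[2][2] = min over k of (A[2][0] + B[0][2] = 3 + 8 = 11, A[2][1] + B[1][2] = 5 + -3 = 2, A[2][2] + B[2][2] = -5 + 2 = -3) = -3 (attained at k = 2)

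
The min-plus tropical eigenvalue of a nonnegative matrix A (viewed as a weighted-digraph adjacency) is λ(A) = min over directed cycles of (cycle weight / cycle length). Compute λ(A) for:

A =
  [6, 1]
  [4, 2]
λ(A) = 2

Enumerate directed cycles and compute their means (weight / length). Sample:
  cycle 0 → 0: weight = 6, length = 1, mean = 6/1 ≈ 6.000
  cycle 1 → 1: weight = 2, length = 1, mean = 2/1 ≈ 2.000
  cycle 0 → 1 → 0: weight = 5, length = 2, mean = 5/2 ≈ 2.500
  cycle 1 → 0 → 1: weight = 5, length = 2, mean = 5/2 ≈ 2.500
Minimum mean = 2.000, attained e.g. along the cycle 1 → 1 with weight 2 and length 1. So λ(A) = 2/1 = 2.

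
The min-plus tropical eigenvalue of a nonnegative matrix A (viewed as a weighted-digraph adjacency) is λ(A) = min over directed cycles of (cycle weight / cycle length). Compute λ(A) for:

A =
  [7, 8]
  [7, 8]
λ(A) = 7

Enumerate directed cycles and compute their means (weight / length). Sample:
  cycle 0 → 0: weight = 7, length = 1, mean = 7/1 ≈ 7.000
  cycle 1 → 1: weight = 8, length = 1, mean = 8/1 ≈ 8.000
  cycle 0 → 1 → 0: weight = 15, length = 2, mean = 15/2 ≈ 7.500
  cycle 1 → 0 → 1: weight = 15, length = 2, mean = 15/2 ≈ 7.500
Minimum mean = 7.000, attained e.g. along the cycle 0 → 0 with weight 7 and length 1. So λ(A) = 7/1 = 7.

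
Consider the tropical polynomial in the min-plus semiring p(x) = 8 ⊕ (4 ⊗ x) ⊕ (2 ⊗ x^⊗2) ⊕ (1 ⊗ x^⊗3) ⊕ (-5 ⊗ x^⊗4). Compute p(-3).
p(-3) = -17

A tropical monomial a ⊗ x^⊗i evaluates to a + i · x. Evaluating each term at x = -3:
  Term 0 contributes 8 + 0 · -3 = 8
  Term 1 contributes 4 + 1 · -3 = 1
  Term 2 contributes 2 + 2 · -3 = -4
  Term 3 contributes 1 + 3 · -3 = -8
  Term 4 contributes -5 + 4 · -3 = -17
p(-3) = ⊕ of these = min[8, 1, -4, -8, -17] = -17.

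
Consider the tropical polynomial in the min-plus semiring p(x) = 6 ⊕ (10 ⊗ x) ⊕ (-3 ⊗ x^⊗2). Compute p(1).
p(1) = -1

A tropical monomial a ⊗ x^⊗i evaluates to a + i · x. Evaluating each term at x = 1:
  Term 0 contributes 6 + 0 · 1 = 6
  Term 1 contributes 10 + 1 · 1 = 11
  Term 2 contributes -3 + 2 · 1 = -1
p(1) = ⊕ of these = min[6, 11, -1] = -1.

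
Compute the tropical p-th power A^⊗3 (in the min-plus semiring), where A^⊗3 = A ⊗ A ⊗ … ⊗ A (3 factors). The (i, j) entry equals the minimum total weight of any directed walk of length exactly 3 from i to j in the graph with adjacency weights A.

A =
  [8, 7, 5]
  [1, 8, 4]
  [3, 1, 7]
A^⊗3 =
  [7, 12, 10]
  [6, 7, 9]
  [8, 6, 7]

Each entry (A^⊗3)_ij equals the minimum over all length-3 walks i = v_0 → v_1 → … → v_3 = j of Σ_t A[v_t][v_{t+1}]. For example, for (i, j) = (0, 2) we minimise over 9 possible intermediate vertex sequences; the minimum is 10, attained along the walk 0 → 2 → 1 → 2.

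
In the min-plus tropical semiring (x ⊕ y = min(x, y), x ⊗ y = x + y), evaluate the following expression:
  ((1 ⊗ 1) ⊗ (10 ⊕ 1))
((1 ⊗ 1) ⊗ (10 ⊕ 1)) = 3

Expand innermost to outermost. Recall ⊕ takes the minimum of its arguments and ⊗ takes their sum. Working out the expression ((1 ⊗ 1) ⊗ (10 ⊕ 1)) gives 3.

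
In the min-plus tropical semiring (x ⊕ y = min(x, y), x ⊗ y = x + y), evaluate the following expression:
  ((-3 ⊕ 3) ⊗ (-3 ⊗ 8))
((-3 ⊕ 3) ⊗ (-3 ⊗ 8)) = 2

Expand innermost to outermost. Recall ⊕ takes the minimum of its arguments and ⊗ takes their sum. Working out the expression ((-3 ⊕ 3) ⊗ (-3 ⊗ 8)) gives 2.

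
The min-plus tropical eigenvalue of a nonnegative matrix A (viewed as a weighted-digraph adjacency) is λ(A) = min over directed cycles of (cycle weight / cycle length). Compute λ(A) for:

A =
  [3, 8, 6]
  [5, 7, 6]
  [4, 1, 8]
λ(A) = 3

Enumerate directed cycles and compute their means (weight / length). Sample:
  cycle 0 → 0: weight = 3, length = 1, mean = 3/1 ≈ 3.000
  cycle 1 → 1: weight = 7, length = 1, mean = 7/1 ≈ 7.000
  cycle 2 → 2: weight = 8, length = 1, mean = 8/1 ≈ 8.000
  cycle 0 → 1 → 0: weight = 13, length = 2, mean = 13/2 ≈ 6.500
  cycle 0 → 2 → 0: weight = 10, length = 2, mean = 10/2 ≈ 5.000
  cycle 1 → 0 → 1: weight = 13, length = 2, mean = 13/2 ≈ 6.500
Minimum mean = 3.000, attained e.g. along the cycle 0 → 0 with weight 3 and length 1. So λ(A) = 3/1 = 3.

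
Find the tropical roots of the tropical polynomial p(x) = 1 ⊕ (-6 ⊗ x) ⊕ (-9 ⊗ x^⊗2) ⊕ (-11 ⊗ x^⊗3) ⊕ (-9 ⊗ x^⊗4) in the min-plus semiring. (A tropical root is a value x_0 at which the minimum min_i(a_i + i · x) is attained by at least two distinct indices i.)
Roots: {-2, 2, 3, 7}

Each tropical root is a break point of the lower envelope of the lines y = a_i + i · x (there are 5 lines, with slopes 0, 1, ..., 4). Only the lines that attain the minimum somewhere contribute to roots; other lines are dominated. Here the surviving (envelope) indices are i = 4, i = 3, i = 2, i = 1, i = 0.
Intersections between consecutive envelope lines give the roots: for adjacent envelope indices i < j the intersection is x = (a_i − a_j) / (j − i). Reading off the sorted break points: {-2, 2, 3, 7}.
Verification: at each break x_0, at least two indices attain the minimum of min_i(a_i + i · x_0).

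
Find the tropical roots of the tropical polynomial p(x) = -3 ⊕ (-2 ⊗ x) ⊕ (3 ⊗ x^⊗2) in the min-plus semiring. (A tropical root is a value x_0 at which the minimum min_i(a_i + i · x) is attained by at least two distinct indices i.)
Roots: {-5, -1}

Each tropical root is a break point of the lower envelope of the lines y = a_i + i · x (there are 3 lines, with slopes 0, 1, ..., 2). Only the lines that attain the minimum somewhere contribute to roots; other lines are dominated. Here the surviving (envelope) indices are i = 2, i = 1, i = 0.
Intersections between consecutive envelope lines give the roots: for adjacent envelope indices i < j the intersection is x = (a_i − a_j) / (j − i). Reading off the sorted break points: {-5, -1}.
Verification: at each break x_0, at least two indices attain the minimum of min_i(a_i + i · x_0).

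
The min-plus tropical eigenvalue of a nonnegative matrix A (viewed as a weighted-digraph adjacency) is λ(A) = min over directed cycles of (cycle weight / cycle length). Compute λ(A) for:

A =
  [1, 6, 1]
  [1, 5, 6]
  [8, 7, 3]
λ(A) = 1

Enumerate directed cycles and compute their means (weight / length). Sample:
  cycle 0 → 0: weight = 1, length = 1, mean = 1/1 ≈ 1.000
  cycle 1 → 1: weight = 5, length = 1, mean = 5/1 ≈ 5.000
  cycle 2 → 2: weight = 3, length = 1, mean = 3/1 ≈ 3.000
  cycle 0 → 1 → 0: weight = 7, length = 2, mean = 7/2 ≈ 3.500
  cycle 0 → 2 → 0: weight = 9, length = 2, mean = 9/2 ≈ 4.500
  cycle 1 → 0 → 1: weight = 7, length = 2, mean = 7/2 ≈ 3.500
Minimum mean = 1.000, attained e.g. along the cycle 0 → 0 with weight 1 and length 1. So λ(A) = 1/1 = 1.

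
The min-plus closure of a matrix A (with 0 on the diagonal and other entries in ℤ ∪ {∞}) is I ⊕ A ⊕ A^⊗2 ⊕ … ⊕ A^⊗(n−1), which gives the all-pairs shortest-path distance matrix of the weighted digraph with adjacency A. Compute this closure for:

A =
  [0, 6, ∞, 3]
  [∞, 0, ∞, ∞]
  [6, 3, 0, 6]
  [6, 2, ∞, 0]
Closure =
  [0, 5, ∞, 3]
  [∞, 0, ∞, ∞]
  [6, 3, 0, 6]
  [6, 2, ∞, 0]

This is the Floyd-Warshall all-pairs shortest-path computation. For each intermediate vertex k = 0, 1, …, 3, update dist[i][j] ← min(dist[i][j], dist[i][k] + dist[k][j]). The final matrix gives, for each (i, j), the minimum total weight of any directed path from i to j (possibly empty when i = j).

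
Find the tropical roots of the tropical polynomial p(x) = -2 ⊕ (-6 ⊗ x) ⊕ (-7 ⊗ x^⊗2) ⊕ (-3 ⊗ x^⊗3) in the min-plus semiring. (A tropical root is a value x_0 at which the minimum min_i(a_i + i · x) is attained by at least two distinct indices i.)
Roots: {-4, 1, 4}

Each tropical root is a break point of the lower envelope of the lines y = a_i + i · x (there are 4 lines, with slopes 0, 1, ..., 3). Only the lines that attain the minimum somewhere contribute to roots; other lines are dominated. Here the surviving (envelope) indices are i = 3, i = 2, i = 1, i = 0.
Intersections between consecutive envelope lines give the roots: for adjacent envelope indices i < j the intersection is x = (a_i − a_j) / (j − i). Reading off the sorted break points: {-4, 1, 4}.
Verification: at each break x_0, at least two indices attain the minimum of min_i(a_i + i · x_0).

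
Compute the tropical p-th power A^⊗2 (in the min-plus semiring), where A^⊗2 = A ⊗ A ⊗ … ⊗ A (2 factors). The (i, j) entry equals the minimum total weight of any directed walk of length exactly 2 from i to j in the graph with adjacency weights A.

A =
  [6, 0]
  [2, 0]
A^⊗2 =
  [2, 0]
  [2, 0]

Each entry (A^⊗2)_ij equals the minimum over all length-2 walks i = v_0 → v_1 → … → v_2 = j of Σ_t A[v_t][v_{t+1}]. For example, for (i, j) = (0, 1) we minimise over 2 possible intermediate vertex sequences; the minimum is 0, attained along the walk 0 → 1 → 1.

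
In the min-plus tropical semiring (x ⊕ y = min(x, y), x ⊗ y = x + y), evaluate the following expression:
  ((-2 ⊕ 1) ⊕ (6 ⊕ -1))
((-2 ⊕ 1) ⊕ (6 ⊕ -1)) = -2

Expand innermost to outermost. Recall ⊕ takes the minimum of its arguments and ⊗ takes their sum. Working out the expression ((-2 ⊕ 1) ⊕ (6 ⊕ -1)) gives -2.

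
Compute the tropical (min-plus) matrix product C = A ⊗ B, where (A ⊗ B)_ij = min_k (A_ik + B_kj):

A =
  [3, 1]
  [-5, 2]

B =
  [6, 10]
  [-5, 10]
A ⊗ B =
  [-4, 11]
  [-3, 5]

Apply the min-plus product entry-by-entry:
  C[0][0] = min over k of (A[0][0] + B[0][0] = 3 + 6 = 9, A[0][1] + B[1][0] = 1 + -5 = -4) = -4 (attained at k = 1)
  C[0][1] = min over k of (A[0][0] + B[0][1] = 3 + 10 = 13, A[0][1] + B[1][1] = 1 + 10 = 11) = 11 (attained at k = 1)
  C[1][0] = min over k of (A[1][0] + B[0][0] = -5 + 6 = 1, A[1][1] + B[1][0] = 2 + -5 = -3) = -3 (attained at k = 1)
  C[1][1] = min over k of (A[1][0] + B[0][1] = -5 + 10 = 5, A[1][1] + B[1][1] = 2 + 10 = 12) = 5 (attained at k = 0)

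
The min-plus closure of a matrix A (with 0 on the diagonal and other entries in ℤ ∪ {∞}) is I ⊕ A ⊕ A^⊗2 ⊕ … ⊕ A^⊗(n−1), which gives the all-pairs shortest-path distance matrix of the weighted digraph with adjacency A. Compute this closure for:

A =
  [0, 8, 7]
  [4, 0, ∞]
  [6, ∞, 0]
Closure =
  [0, 8, 7]
  [4, 0, 11]
  [6, 14, 0]

This is the Floyd-Warshall all-pairs shortest-path computation. For each intermediate vertex k = 0, 1, …, 2, update dist[i][j] ← min(dist[i][j], dist[i][k] + dist[k][j]). The final matrix gives, for each (i, j), the minimum total weight of any directed path from i to j (possibly empty when i = j).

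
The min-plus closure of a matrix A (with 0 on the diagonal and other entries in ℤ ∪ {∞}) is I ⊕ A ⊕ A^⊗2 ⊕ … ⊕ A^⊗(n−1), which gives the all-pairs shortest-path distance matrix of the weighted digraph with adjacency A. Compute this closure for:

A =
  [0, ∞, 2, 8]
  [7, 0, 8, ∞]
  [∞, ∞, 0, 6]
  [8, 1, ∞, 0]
Closure =
  [0, 9, 2, 8]
  [7, 0, 8, 14]
  [14, 7, 0, 6]
  [8, 1, 9, 0]

This is the Floyd-Warshall all-pairs shortest-path computation. For each intermediate vertex k = 0, 1, …, 3, update dist[i][j] ← min(dist[i][j], dist[i][k] + dist[k][j]). The final matrix gives, for each (i, j), the minimum total weight of any directed path from i to j (possibly empty when i = j).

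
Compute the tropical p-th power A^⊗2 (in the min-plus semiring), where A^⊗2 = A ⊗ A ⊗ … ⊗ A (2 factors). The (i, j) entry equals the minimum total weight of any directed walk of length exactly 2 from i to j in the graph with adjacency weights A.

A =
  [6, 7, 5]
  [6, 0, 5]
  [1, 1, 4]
A^⊗2 =
  [6, 6, 9]
  [6, 0, 5]
  [5, 1, 6]

Each entry (A^⊗2)_ij equals the minimum over all length-2 walks i = v_0 → v_1 → … → v_2 = j of Σ_t A[v_t][v_{t+1}]. For example, for (i, j) = (0, 2) we minimise over 3 possible intermediate vertex sequences; the minimum is 9, attained along the walk 0 → 2 → 2.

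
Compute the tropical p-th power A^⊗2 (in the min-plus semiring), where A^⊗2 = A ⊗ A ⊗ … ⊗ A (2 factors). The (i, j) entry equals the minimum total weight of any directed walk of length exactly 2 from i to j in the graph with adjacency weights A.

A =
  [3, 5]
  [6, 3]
A^⊗2 =
  [6, 8]
  [9, 6]

Each entry (A^⊗2)_ij equals the minimum over all length-2 walks i = v_0 → v_1 → … → v_2 = j of Σ_t A[v_t][v_{t+1}]. For example, for (i, j) = (0, 1) we minimise over 2 possible intermediate vertex sequences; the minimum is 8, attained along the walk 0 → 0 → 1.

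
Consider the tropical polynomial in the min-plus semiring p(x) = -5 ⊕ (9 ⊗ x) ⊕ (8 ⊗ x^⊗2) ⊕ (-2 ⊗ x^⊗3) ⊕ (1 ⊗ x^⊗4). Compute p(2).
p(2) = -5

A tropical monomial a ⊗ x^⊗i evaluates to a + i · x. Evaluating each term at x = 2:
  Term 0 contributes -5 + 0 · 2 = -5
  Term 1 contributes 9 + 1 · 2 = 11
  Term 2 contributes 8 + 2 · 2 = 12
  Term 3 contributes -2 + 3 · 2 = 4
  Term 4 contributes 1 + 4 · 2 = 9
p(2) = ⊕ of these = min[-5, 11, 12, 4, 9] = -5.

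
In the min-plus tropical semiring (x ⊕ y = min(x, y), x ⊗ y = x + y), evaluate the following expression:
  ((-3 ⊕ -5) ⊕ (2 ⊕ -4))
((-3 ⊕ -5) ⊕ (2 ⊕ -4)) = -5

Expand innermost to outermost. Recall ⊕ takes the minimum of its arguments and ⊗ takes their sum. Working out the expression ((-3 ⊕ -5) ⊕ (2 ⊕ -4)) gives -5.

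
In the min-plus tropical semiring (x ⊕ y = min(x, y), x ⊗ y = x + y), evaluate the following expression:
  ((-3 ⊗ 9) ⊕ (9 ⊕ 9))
((-3 ⊗ 9) ⊕ (9 ⊕ 9)) = 6

Expand innermost to outermost. Recall ⊕ takes the minimum of its arguments and ⊗ takes their sum. Working out the expression ((-3 ⊗ 9) ⊕ (9 ⊕ 9)) gives 6.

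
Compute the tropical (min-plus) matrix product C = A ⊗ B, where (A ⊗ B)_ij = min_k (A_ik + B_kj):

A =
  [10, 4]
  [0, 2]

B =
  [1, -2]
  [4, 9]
A ⊗ B =
  [8, 8]
  [1, -2]

Apply the min-plus product entry-by-entry:
  C[0][0] = min over k of (A[0][0] + B[0][0] = 10 + 1 = 11, A[0][1] + B[1][0] = 4 + 4 = 8) = 8 (attained at k = 1)
  C[0][1] = min over k of (A[0][0] + B[0][1] = 10 + -2 = 8, A[0][1] + B[1][1] = 4 + 9 = 13) = 8 (attained at k = 0)
  C[1][0] = min over k of (A[1][0] + B[0][0] = 0 + 1 = 1, A[1][1] + B[1][0] = 2 + 4 = 6) = 1 (attained at k = 0)
  C[1][1] = min over k of (A[1][0] + B[0][1] = 0 + -2 = -2, A[1][1] + B[1][1] = 2 + 9 = 11) = -2 (attained at k = 0)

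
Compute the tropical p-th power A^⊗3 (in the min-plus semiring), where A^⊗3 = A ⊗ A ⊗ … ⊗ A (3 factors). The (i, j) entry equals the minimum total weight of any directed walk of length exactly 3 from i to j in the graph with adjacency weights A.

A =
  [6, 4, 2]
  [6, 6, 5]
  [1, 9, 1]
A^⊗3 =
  [4, 7, 4]
  [7, 10, 7]
  [3, 6, 3]

Each entry (A^⊗3)_ij equals the minimum over all length-3 walks i = v_0 → v_1 → … → v_3 = j of Σ_t A[v_t][v_{t+1}]. For example, for (i, j) = (0, 2) we minimise over 9 possible intermediate vertex sequences; the minimum is 4, attained along the walk 0 → 2 → 2 → 2.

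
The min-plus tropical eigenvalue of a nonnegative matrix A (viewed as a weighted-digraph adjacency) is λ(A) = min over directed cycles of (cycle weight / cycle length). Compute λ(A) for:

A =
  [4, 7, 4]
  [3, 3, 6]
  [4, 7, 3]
λ(A) = 3

Enumerate directed cycles and compute their means (weight / length). Sample:
  cycle 0 → 0: weight = 4, length = 1, mean = 4/1 ≈ 4.000
  cycle 1 → 1: weight = 3, length = 1, mean = 3/1 ≈ 3.000
  cycle 2 → 2: weight = 3, length = 1, mean = 3/1 ≈ 3.000
  cycle 0 → 1 → 0: weight = 10, length = 2, mean = 10/2 ≈ 5.000
  cycle 0 → 2 → 0: weight = 8, length = 2, mean = 8/2 ≈ 4.000
  cycle 1 → 0 → 1: weight = 10, length = 2, mean = 10/2 ≈ 5.000
Minimum mean = 3.000, attained e.g. along the cycle 1 → 1 with weight 3 and length 1. So λ(A) = 3/1 = 3.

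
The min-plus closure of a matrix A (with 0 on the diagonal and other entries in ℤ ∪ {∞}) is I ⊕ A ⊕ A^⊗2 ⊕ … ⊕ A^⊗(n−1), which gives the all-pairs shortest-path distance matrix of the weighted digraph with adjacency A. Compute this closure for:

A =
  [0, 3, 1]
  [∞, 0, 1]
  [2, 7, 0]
Closure =
  [0, 3, 1]
  [3, 0, 1]
  [2, 5, 0]

This is the Floyd-Warshall all-pairs shortest-path computation. For each intermediate vertex k = 0, 1, …, 2, update dist[i][j] ← min(dist[i][j], dist[i][k] + dist[k][j]). The final matrix gives, for each (i, j), the minimum total weight of any directed path from i to j (possibly empty when i = j).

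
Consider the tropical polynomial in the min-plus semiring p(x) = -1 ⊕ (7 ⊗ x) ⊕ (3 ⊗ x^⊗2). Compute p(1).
p(1) = -1

A tropical monomial a ⊗ x^⊗i evaluates to a + i · x. Evaluating each term at x = 1:
  Term 0 contributes -1 + 0 · 1 = -1
  Term 1 contributes 7 + 1 · 1 = 8
  Term 2 contributes 3 + 2 · 1 = 5
p(1) = ⊕ of these = min[-1, 8, 5] = -1.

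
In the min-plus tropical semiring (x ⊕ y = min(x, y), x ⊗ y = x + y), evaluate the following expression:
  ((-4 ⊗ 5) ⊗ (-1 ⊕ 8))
((-4 ⊗ 5) ⊗ (-1 ⊕ 8)) = 0

Expand innermost to outermost. Recall ⊕ takes the minimum of its arguments and ⊗ takes their sum. Working out the expression ((-4 ⊗ 5) ⊗ (-1 ⊕ 8)) gives 0.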